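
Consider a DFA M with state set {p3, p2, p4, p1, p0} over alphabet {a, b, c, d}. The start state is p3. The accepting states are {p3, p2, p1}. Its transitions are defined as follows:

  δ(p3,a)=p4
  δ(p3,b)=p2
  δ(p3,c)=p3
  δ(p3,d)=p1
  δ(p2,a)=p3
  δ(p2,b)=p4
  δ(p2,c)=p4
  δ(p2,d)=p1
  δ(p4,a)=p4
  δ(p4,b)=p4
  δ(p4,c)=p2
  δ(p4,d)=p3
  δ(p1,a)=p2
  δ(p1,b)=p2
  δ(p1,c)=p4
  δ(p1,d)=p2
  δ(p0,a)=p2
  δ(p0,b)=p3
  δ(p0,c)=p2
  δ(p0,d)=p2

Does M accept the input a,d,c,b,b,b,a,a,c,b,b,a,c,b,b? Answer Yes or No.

p3 → p4 → p3 → p3 → p2 → p4 → p4 → p4 → p4 → p2 → p4 → p4 → p4 → p2 → p4 → p4
End state p4 is not accepting.

No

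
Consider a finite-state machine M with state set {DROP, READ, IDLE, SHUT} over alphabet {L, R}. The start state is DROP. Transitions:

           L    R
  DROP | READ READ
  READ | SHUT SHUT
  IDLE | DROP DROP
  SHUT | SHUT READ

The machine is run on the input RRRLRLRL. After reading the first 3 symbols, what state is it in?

READ

Trace: DROP -R-> READ -R-> SHUT -R-> READ
After 3 symbols: READ.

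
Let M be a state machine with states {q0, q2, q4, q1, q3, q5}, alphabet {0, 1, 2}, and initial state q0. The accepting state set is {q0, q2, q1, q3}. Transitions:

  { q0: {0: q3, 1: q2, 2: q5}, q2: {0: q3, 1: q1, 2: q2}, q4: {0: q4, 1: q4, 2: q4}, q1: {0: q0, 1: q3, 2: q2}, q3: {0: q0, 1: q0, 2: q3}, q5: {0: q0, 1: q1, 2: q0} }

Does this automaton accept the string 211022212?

Yes

q0 → q5 → q1 → q3 → q0 → q5 → q0 → q5 → q1 → q2
End state q2 is accepting.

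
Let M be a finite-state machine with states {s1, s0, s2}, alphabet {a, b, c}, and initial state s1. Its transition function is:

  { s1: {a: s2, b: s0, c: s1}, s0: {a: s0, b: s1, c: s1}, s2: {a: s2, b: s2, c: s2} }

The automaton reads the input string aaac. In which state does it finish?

s1 → s2 → s2 → s2 → s2

s2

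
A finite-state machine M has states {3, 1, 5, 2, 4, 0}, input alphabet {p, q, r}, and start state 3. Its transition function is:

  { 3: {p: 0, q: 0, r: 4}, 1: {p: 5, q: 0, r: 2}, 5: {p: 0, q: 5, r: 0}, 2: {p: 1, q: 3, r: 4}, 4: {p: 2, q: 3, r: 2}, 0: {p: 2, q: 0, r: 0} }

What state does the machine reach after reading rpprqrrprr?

4

start at 3
read 'r': 3 → 4
read 'p': 4 → 2
read 'p': 2 → 1
read 'r': 1 → 2
read 'q': 2 → 3
read 'r': 3 → 4
read 'r': 4 → 2
read 'p': 2 → 1
read 'r': 1 → 2
read 'r': 2 → 4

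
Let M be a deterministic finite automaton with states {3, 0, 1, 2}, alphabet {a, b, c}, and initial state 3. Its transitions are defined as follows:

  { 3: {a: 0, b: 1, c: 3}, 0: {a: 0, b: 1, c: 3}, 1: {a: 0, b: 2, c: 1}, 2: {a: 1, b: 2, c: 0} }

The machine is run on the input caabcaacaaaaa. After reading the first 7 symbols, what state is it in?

0

start at 3
read 'c': 3 → 3
read 'a': 3 → 0
read 'a': 0 → 0
read 'b': 0 → 1
read 'c': 1 → 1
read 'a': 1 → 0
read 'a': 0 → 0
After 7 symbols: 0.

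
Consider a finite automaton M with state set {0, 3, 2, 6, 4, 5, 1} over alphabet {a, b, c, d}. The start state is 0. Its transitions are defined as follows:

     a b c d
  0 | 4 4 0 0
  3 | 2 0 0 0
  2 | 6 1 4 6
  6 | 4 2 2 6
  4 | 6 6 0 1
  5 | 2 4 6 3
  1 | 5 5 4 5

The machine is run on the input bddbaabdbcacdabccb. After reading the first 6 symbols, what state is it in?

0 → 4 → 1 → 5 → 4 → 6 → 4
After 6 symbols: 4.

4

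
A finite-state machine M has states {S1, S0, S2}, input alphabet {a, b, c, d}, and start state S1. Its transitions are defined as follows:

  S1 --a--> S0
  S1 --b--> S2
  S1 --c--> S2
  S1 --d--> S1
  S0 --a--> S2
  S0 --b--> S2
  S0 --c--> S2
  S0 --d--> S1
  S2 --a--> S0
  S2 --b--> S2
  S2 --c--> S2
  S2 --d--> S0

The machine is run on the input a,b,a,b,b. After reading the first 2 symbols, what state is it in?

S2

Trace: S1 -a-> S0 -b-> S2
After 2 symbols: S2.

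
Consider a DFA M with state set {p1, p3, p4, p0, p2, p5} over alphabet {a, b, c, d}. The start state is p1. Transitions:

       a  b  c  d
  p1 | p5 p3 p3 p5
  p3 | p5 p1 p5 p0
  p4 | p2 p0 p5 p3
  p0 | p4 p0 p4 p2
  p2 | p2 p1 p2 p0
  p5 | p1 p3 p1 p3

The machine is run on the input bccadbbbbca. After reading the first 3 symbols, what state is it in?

p1

start at p1
read 'b': p1 → p3
read 'c': p3 → p5
read 'c': p5 → p1
After 3 symbols: p1.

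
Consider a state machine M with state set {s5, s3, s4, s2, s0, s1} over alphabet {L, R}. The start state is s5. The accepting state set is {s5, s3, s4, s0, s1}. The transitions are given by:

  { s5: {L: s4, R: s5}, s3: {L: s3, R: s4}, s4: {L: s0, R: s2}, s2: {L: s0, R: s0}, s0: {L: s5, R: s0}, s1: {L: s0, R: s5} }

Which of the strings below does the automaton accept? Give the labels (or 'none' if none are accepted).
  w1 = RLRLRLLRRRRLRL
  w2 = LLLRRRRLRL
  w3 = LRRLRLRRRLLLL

w1: s5 → s5 → s4 → s2 → s0 → s0 → s5 → s4 → s2 → s0 → s0 → s0 → s5 → s5 → s4  → end s4, accepted
w2: s5 → s4 → s0 → s5 → s5 → s5 → s5 → s5 → s4 → s2 → s0  → end s0, accepted
w3: s5 → s4 → s2 → s0 → s5 → s5 → s4 → s2 → s0 → s0 → s5 → s4 → s0 → s5  → end s5, accepted

w1, w2, w3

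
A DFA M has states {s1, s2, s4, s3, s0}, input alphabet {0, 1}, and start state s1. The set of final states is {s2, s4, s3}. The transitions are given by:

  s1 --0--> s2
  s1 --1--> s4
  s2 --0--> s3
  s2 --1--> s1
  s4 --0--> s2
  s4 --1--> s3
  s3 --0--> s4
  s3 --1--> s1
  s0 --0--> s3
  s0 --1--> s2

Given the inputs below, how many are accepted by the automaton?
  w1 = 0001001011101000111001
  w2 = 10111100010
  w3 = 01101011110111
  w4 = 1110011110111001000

3

w1:
  start at s1
  read '0': s1 → s2
  read '0': s2 → s3
  read '0': s3 → s4
  read '1': s4 → s3
  read '0': s3 → s4
  read '0': s4 → s2
  read '1': s2 → s1
  read '0': s1 → s2
  read '1': s2 → s1
  read '1': s1 → s4
  read '1': s4 → s3
  read '0': s3 → s4
  read '1': s4 → s3
  read '0': s3 → s4
  read '0': s4 → s2
  read '0': s2 → s3
  read '1': s3 → s1
  read '1': s1 → s4
  read '1': s4 → s3
  read '0': s3 → s4
  read '0': s4 → s2
  read '1': s2 → s1
  end s1, rejected
w2:
  start at s1
  read '1': s1 → s4
  read '0': s4 → s2
  read '1': s2 → s1
  read '1': s1 → s4
  read '1': s4 → s3
  read '1': s3 → s1
  read '0': s1 → s2
  read '0': s2 → s3
  read '0': s3 → s4
  read '1': s4 → s3
  read '0': s3 → s4
  end s4, accepted
w3:
  start at s1
  read '0': s1 → s2
  read '1': s2 → s1
  read '1': s1 → s4
  read '0': s4 → s2
  read '1': s2 → s1
  read '0': s1 → s2
  read '1': s2 → s1
  read '1': s1 → s4
  read '1': s4 → s3
  read '1': s3 → s1
  read '0': s1 → s2
  read '1': s2 → s1
  read '1': s1 → s4
  read '1': s4 → s3
  end s3, accepted
w4:
  start at s1
  read '1': s1 → s4
  read '1': s4 → s3
  read '1': s3 → s1
  read '0': s1 → s2
  read '0': s2 → s3
  read '1': s3 → s1
  read '1': s1 → s4
  read '1': s4 → s3
  read '1': s3 → s1
  read '0': s1 → s2
  read '1': s2 → s1
  read '1': s1 → s4
  read '1': s4 → s3
  read '0': s3 → s4
  read '0': s4 → s2
  read '1': s2 → s1
  read '0': s1 → s2
  read '0': s2 → s3
  read '0': s3 → s4
  end s4, accepted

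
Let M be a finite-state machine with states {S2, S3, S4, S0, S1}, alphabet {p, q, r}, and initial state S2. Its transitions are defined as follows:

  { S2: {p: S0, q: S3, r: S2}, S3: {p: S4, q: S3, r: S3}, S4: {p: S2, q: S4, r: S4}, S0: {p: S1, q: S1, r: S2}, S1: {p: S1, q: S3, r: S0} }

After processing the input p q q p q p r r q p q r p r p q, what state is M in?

S1

start at S2
read 'p': S2 → S0
read 'q': S0 → S1
read 'q': S1 → S3
read 'p': S3 → S4
read 'q': S4 → S4
read 'p': S4 → S2
read 'r': S2 → S2
read 'r': S2 → S2
read 'q': S2 → S3
read 'p': S3 → S4
read 'q': S4 → S4
read 'r': S4 → S4
read 'p': S4 → S2
read 'r': S2 → S2
read 'p': S2 → S0
read 'q': S0 → S1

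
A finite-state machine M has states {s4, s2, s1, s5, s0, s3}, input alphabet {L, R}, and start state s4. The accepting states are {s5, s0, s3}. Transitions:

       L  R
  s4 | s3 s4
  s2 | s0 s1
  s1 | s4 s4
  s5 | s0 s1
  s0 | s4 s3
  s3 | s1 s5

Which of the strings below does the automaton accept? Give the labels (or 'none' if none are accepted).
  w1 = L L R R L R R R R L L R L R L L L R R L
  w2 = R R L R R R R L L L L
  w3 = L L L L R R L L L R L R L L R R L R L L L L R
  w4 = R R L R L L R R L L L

w1:
  start at s4
  read 'L': s4 → s3
  read 'L': s3 → s1
  read 'R': s1 → s4
  read 'R': s4 → s4
  read 'L': s4 → s3
  read 'R': s3 → s5
  read 'R': s5 → s1
  read 'R': s1 → s4
  read 'R': s4 → s4
  read 'L': s4 → s3
  read 'L': s3 → s1
  read 'R': s1 → s4
  read 'L': s4 → s3
  read 'R': s3 → s5
  read 'L': s5 → s0
  read 'L': s0 → s4
  read 'L': s4 → s3
  read 'R': s3 → s5
  read 'R': s5 → s1
  read 'L': s1 → s4
  end s4, rejected
w2:
  start at s4
  read 'R': s4 → s4
  read 'R': s4 → s4
  read 'L': s4 → s3
  read 'R': s3 → s5
  read 'R': s5 → s1
  read 'R': s1 → s4
  read 'R': s4 → s4
  read 'L': s4 → s3
  read 'L': s3 → s1
  read 'L': s1 → s4
  read 'L': s4 → s3
  end s3, accepted
w3:
  start at s4
  read 'L': s4 → s3
  read 'L': s3 → s1
  read 'L': s1 → s4
  read 'L': s4 → s3
  read 'R': s3 → s5
  read 'R': s5 → s1
  read 'L': s1 → s4
  read 'L': s4 → s3
  read 'L': s3 → s1
  read 'R': s1 → s4
  read 'L': s4 → s3
  read 'R': s3 → s5
  read 'L': s5 → s0
  read 'L': s0 → s4
  read 'R': s4 → s4
  read 'R': s4 → s4
  read 'L': s4 → s3
  read 'R': s3 → s5
  read 'L': s5 → s0
  read 'L': s0 → s4
  read 'L': s4 → s3
  read 'L': s3 → s1
  read 'R': s1 → s4
  end s4, rejected
w4:
  start at s4
  read 'R': s4 → s4
  read 'R': s4 → s4
  read 'L': s4 → s3
  read 'R': s3 → s5
  read 'L': s5 → s0
  read 'L': s0 → s4
  read 'R': s4 → s4
  read 'R': s4 → s4
  read 'L': s4 → s3
  read 'L': s3 → s1
  read 'L': s1 → s4
  end s4, rejected

w2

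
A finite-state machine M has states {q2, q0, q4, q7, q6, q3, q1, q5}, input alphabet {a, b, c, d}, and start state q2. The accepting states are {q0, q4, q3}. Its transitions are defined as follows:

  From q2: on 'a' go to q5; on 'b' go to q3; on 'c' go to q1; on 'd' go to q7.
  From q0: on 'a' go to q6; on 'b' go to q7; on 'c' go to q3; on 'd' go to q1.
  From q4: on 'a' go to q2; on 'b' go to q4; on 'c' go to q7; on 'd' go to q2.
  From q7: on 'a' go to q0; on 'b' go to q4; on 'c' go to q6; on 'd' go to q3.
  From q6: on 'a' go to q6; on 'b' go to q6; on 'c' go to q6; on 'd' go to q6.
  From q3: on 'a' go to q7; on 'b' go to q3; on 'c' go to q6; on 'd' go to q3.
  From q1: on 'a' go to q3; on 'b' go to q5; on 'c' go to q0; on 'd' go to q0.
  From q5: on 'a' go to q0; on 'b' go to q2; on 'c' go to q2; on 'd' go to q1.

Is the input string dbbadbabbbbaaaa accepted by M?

No

start at q2
read 'd': q2 → q7
read 'b': q7 → q4
read 'b': q4 → q4
read 'a': q4 → q2
read 'd': q2 → q7
read 'b': q7 → q4
read 'a': q4 → q2
read 'b': q2 → q3
read 'b': q3 → q3
read 'b': q3 → q3
read 'b': q3 → q3
read 'a': q3 → q7
read 'a': q7 → q0
read 'a': q0 → q6
read 'a': q6 → q6
End state q6 is not accepting.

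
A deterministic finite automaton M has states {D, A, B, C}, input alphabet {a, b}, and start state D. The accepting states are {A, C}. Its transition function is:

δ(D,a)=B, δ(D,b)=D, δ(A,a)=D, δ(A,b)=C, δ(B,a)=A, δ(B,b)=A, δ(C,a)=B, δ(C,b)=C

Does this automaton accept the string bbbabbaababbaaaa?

start at D
read 'b': D → D
read 'b': D → D
read 'b': D → D
read 'a': D → B
read 'b': B → A
read 'b': A → C
read 'a': C → B
read 'a': B → A
read 'b': A → C
read 'a': C → B
read 'b': B → A
read 'b': A → C
read 'a': C → B
read 'a': B → A
read 'a': A → D
read 'a': D → B
End state B is not accepting.

No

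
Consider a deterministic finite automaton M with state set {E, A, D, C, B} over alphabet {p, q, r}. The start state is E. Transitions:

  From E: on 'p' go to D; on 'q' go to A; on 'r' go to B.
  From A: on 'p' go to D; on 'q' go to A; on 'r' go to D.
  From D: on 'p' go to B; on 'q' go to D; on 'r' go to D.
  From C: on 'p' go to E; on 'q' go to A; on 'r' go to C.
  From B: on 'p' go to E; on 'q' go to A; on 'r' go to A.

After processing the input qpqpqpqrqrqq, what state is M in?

D

start at E
read 'q': E → A
read 'p': A → D
read 'q': D → D
read 'p': D → B
read 'q': B → A
read 'p': A → D
read 'q': D → D
read 'r': D → D
read 'q': D → D
read 'r': D → D
read 'q': D → D
read 'q': D → D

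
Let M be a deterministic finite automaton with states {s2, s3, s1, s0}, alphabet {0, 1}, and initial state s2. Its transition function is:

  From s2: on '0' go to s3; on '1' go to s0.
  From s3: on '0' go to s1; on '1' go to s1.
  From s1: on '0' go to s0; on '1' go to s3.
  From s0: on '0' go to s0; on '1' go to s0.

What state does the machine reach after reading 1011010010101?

s0

start at s2
read '1': s2 → s0
read '0': s0 → s0
read '1': s0 → s0
read '1': s0 → s0
read '0': s0 → s0
read '1': s0 → s0
read '0': s0 → s0
read '0': s0 → s0
read '1': s0 → s0
read '0': s0 → s0
read '1': s0 → s0
read '0': s0 → s0
read '1': s0 → s0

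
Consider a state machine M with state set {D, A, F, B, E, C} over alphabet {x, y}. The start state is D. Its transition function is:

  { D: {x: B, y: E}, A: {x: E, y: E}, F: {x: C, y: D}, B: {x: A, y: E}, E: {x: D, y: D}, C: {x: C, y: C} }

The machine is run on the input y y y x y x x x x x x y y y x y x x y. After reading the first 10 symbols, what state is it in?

start at D
read 'y': D → E
read 'y': E → D
read 'y': D → E
read 'x': E → D
read 'y': D → E
read 'x': E → D
read 'x': D → B
read 'x': B → A
read 'x': A → E
read 'x': E → D
After 10 symbols: D.

D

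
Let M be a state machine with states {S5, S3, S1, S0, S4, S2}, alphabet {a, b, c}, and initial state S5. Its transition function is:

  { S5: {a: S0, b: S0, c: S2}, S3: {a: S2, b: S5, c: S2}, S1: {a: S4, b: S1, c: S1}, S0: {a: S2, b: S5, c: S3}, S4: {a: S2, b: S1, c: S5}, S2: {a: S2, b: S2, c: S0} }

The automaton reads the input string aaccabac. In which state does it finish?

Trace: S5 -a-> S0 -a-> S2 -c-> S0 -c-> S3 -a-> S2 -b-> S2 -a-> S2 -c-> S0

S0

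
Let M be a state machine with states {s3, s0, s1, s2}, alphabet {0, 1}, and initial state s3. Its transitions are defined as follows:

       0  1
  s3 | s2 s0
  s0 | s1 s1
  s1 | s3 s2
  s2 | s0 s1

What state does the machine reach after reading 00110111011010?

s1

start at s3
read '0': s3 → s2
read '0': s2 → s0
read '1': s0 → s1
read '1': s1 → s2
read '0': s2 → s0
read '1': s0 → s1
read '1': s1 → s2
read '1': s2 → s1
read '0': s1 → s3
read '1': s3 → s0
read '1': s0 → s1
read '0': s1 → s3
read '1': s3 → s0
read '0': s0 → s1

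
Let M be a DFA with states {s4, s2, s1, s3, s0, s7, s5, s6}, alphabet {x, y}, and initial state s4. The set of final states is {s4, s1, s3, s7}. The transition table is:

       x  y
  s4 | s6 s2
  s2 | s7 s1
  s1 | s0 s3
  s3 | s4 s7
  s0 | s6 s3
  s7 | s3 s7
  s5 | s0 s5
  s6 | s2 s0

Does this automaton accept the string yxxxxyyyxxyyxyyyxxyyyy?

Yes

start at s4
read 'y': s4 → s2
read 'x': s2 → s7
read 'x': s7 → s3
read 'x': s3 → s4
read 'x': s4 → s6
read 'y': s6 → s0
read 'y': s0 → s3
read 'y': s3 → s7
read 'x': s7 → s3
read 'x': s3 → s4
read 'y': s4 → s2
read 'y': s2 → s1
read 'x': s1 → s0
read 'y': s0 → s3
read 'y': s3 → s7
read 'y': s7 → s7
read 'x': s7 → s3
read 'x': s3 → s4
read 'y': s4 → s2
read 'y': s2 → s1
read 'y': s1 → s3
read 'y': s3 → s7
End state s7 is accepting.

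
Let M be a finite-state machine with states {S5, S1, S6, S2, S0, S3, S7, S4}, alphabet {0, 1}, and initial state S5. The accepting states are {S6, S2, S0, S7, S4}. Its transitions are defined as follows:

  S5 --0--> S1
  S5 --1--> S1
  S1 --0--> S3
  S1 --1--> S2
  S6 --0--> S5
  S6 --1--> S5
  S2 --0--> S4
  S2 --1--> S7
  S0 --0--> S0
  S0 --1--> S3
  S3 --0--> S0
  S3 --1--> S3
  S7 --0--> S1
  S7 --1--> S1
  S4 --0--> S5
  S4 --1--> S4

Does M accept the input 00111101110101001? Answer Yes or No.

No

Trace: S5 -0-> S1 -0-> S3 -1-> S3 -1-> S3 -1-> S3 -1-> S3 -0-> S0 -1-> S3 -1-> S3 -1-> S3 -0-> S0 -1-> S3 -0-> S0 -1-> S3 -0-> S0 -0-> S0 -1-> S3
End state S3 is not accepting.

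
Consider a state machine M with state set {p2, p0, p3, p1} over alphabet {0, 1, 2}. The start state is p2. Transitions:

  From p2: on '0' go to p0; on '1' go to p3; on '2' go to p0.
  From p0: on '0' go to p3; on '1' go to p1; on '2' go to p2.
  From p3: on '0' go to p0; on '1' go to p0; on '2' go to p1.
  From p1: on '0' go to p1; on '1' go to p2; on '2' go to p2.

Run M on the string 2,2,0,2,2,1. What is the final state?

p1

Trace: p2 -2-> p0 -2-> p2 -0-> p0 -2-> p2 -2-> p0 -1-> p1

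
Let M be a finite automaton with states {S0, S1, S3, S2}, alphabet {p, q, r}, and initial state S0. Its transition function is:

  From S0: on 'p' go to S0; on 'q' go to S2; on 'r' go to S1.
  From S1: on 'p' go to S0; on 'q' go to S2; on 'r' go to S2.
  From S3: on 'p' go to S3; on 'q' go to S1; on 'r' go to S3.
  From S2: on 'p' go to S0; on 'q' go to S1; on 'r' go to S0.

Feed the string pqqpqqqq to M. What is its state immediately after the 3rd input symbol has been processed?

S1

start at S0
read 'p': S0 → S0
read 'q': S0 → S2
read 'q': S2 → S1
After 3 symbols: S1.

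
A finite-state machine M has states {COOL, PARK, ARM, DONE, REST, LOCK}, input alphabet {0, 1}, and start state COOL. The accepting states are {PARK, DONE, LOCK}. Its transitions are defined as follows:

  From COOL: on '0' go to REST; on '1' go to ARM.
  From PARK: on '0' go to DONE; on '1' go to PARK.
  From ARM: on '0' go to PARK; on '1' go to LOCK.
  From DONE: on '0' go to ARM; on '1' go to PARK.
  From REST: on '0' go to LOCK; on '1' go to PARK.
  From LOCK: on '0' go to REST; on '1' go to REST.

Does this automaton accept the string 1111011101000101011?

COOL → ARM → LOCK → REST → PARK → DONE → PARK → PARK → PARK → DONE → PARK → DONE → ARM → PARK → PARK → DONE → PARK → DONE → PARK → PARK
End state PARK is accepting.

Yes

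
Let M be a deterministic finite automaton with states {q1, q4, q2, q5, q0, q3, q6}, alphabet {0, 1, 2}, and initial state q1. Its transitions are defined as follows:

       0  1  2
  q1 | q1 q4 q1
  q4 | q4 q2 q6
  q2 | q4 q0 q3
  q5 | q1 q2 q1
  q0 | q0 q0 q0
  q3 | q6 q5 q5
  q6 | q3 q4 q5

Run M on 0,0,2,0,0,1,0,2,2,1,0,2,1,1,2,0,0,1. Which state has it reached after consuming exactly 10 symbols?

q2

start at q1
read '0': q1 → q1
read '0': q1 → q1
read '2': q1 → q1
read '0': q1 → q1
read '0': q1 → q1
read '1': q1 → q4
read '0': q4 → q4
read '2': q4 → q6
read '2': q6 → q5
read '1': q5 → q2
After 10 symbols: q2.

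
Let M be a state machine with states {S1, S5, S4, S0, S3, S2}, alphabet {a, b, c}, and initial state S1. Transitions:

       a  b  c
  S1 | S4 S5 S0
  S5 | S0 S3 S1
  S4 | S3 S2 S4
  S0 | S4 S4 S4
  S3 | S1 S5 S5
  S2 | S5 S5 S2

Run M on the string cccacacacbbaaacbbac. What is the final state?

Trace: S1 -c-> S0 -c-> S4 -c-> S4 -a-> S3 -c-> S5 -a-> S0 -c-> S4 -a-> S3 -c-> S5 -b-> S3 -b-> S5 -a-> S0 -a-> S4 -a-> S3 -c-> S5 -b-> S3 -b-> S5 -a-> S0 -c-> S4

S4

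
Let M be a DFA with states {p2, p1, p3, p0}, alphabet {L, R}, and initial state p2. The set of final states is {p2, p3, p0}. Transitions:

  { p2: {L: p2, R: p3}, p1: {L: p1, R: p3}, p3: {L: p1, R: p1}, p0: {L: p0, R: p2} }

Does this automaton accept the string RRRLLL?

No

Trace: p2 -R-> p3 -R-> p1 -R-> p3 -L-> p1 -L-> p1 -L-> p1
End state p1 is not accepting.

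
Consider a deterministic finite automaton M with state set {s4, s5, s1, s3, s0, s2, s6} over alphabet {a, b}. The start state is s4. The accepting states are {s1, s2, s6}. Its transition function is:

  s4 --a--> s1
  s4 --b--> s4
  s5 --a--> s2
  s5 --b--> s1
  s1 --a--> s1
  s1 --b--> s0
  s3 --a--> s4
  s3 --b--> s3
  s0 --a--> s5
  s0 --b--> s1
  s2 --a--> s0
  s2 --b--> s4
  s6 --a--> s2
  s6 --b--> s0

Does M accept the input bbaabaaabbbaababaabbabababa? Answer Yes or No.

start at s4
read 'b': s4 → s4
read 'b': s4 → s4
read 'a': s4 → s1
read 'a': s1 → s1
read 'b': s1 → s0
read 'a': s0 → s5
read 'a': s5 → s2
read 'a': s2 → s0
read 'b': s0 → s1
read 'b': s1 → s0
read 'b': s0 → s1
read 'a': s1 → s1
read 'a': s1 → s1
read 'b': s1 → s0
read 'a': s0 → s5
read 'b': s5 → s1
read 'a': s1 → s1
read 'a': s1 → s1
read 'b': s1 → s0
read 'b': s0 → s1
read 'a': s1 → s1
read 'b': s1 → s0
read 'a': s0 → s5
read 'b': s5 → s1
read 'a': s1 → s1
read 'b': s1 → s0
read 'a': s0 → s5
End state s5 is not accepting.

No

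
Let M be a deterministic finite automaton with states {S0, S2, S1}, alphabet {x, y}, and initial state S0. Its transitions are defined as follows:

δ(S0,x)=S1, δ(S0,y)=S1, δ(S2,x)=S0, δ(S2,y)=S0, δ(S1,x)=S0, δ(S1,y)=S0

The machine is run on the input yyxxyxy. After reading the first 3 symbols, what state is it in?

start at S0
read 'y': S0 → S1
read 'y': S1 → S0
read 'x': S0 → S1
After 3 symbols: S1.

S1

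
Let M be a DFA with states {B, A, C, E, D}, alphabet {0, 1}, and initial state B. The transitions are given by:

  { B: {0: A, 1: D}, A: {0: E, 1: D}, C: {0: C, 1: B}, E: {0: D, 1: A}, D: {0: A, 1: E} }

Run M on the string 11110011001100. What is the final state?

start at B
read '1': B → D
read '1': D → E
read '1': E → A
read '1': A → D
read '0': D → A
read '0': A → E
read '1': E → A
read '1': A → D
read '0': D → A
read '0': A → E
read '1': E → A
read '1': A → D
read '0': D → A
read '0': A → E

E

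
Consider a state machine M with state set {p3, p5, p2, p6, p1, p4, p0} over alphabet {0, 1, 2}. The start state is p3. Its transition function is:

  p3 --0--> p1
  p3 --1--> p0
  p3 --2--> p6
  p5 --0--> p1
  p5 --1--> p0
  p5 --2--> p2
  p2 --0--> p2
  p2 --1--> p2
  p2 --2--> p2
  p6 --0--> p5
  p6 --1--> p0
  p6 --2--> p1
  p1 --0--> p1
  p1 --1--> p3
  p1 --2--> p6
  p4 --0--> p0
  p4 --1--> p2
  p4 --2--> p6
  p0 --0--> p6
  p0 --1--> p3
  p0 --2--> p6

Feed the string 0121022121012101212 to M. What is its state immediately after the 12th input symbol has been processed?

p0

start at p3
read '0': p3 → p1
read '1': p1 → p3
read '2': p3 → p6
read '1': p6 → p0
read '0': p0 → p6
read '2': p6 → p1
read '2': p1 → p6
read '1': p6 → p0
read '2': p0 → p6
read '1': p6 → p0
read '0': p0 → p6
read '1': p6 → p0
After 12 symbols: p0.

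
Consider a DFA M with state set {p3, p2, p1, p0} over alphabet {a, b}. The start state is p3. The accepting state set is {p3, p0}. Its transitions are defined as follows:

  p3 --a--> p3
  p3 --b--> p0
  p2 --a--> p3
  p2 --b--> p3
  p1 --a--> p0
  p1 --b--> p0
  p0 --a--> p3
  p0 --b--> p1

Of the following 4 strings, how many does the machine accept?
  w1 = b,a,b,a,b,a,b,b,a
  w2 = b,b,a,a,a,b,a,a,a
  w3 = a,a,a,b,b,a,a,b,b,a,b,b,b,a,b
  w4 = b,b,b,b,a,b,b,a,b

3

w1:
  start at p3
  read 'b': p3 → p0
  read 'a': p0 → p3
  read 'b': p3 → p0
  read 'a': p0 → p3
  read 'b': p3 → p0
  read 'a': p0 → p3
  read 'b': p3 → p0
  read 'b': p0 → p1
  read 'a': p1 → p0
  end p0, accepted
w2:
  start at p3
  read 'b': p3 → p0
  read 'b': p0 → p1
  read 'a': p1 → p0
  read 'a': p0 → p3
  read 'a': p3 → p3
  read 'b': p3 → p0
  read 'a': p0 → p3
  read 'a': p3 → p3
  read 'a': p3 → p3
  end p3, accepted
w3:
  start at p3
  read 'a': p3 → p3
  read 'a': p3 → p3
  read 'a': p3 → p3
  read 'b': p3 → p0
  read 'b': p0 → p1
  read 'a': p1 → p0
  read 'a': p0 → p3
  read 'b': p3 → p0
  read 'b': p0 → p1
  read 'a': p1 → p0
  read 'b': p0 → p1
  read 'b': p1 → p0
  read 'b': p0 → p1
  read 'a': p1 → p0
  read 'b': p0 → p1
  end p1, rejected
w4:
  start at p3
  read 'b': p3 → p0
  read 'b': p0 → p1
  read 'b': p1 → p0
  read 'b': p0 → p1
  read 'a': p1 → p0
  read 'b': p0 → p1
  read 'b': p1 → p0
  read 'a': p0 → p3
  read 'b': p3 → p0
  end p0, accepted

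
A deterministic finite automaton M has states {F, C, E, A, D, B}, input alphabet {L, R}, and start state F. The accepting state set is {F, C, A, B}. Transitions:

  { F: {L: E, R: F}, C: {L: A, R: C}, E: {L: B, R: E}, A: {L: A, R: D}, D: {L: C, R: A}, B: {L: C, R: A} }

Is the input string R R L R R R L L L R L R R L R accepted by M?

No

start at F
read 'R': F → F
read 'R': F → F
read 'L': F → E
read 'R': E → E
read 'R': E → E
read 'R': E → E
read 'L': E → B
read 'L': B → C
read 'L': C → A
read 'R': A → D
read 'L': D → C
read 'R': C → C
read 'R': C → C
read 'L': C → A
read 'R': A → D
End state D is not accepting.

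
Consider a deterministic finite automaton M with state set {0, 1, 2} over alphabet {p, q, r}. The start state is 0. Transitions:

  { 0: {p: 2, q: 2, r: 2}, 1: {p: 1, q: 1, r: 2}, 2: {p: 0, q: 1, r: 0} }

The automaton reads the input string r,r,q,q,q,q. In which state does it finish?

1

start at 0
read 'r': 0 → 2
read 'r': 2 → 0
read 'q': 0 → 2
read 'q': 2 → 1
read 'q': 1 → 1
read 'q': 1 → 1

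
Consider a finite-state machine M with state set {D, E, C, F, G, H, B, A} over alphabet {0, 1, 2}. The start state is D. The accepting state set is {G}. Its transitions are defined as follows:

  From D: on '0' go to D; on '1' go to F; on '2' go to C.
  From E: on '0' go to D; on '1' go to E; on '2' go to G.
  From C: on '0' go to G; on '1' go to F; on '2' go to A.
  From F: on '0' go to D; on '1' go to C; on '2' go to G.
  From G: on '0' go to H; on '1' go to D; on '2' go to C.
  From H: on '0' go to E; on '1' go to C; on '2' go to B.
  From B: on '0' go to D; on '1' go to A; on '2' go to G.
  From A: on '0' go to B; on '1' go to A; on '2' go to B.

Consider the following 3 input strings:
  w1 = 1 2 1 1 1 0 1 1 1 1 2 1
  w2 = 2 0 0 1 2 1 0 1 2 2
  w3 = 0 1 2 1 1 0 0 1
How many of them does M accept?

1

w1: Trace: D -1-> F -2-> G -1-> D -1-> F -1-> C -0-> G -1-> D -1-> F -1-> C -1-> F -2-> G -1-> D  → end D, rejected
w2: Trace: D -2-> C -0-> G -0-> H -1-> C -2-> A -1-> A -0-> B -1-> A -2-> B -2-> G  → end G, accepted
w3: Trace: D -0-> D -1-> F -2-> G -1-> D -1-> F -0-> D -0-> D -1-> F  → end F, rejected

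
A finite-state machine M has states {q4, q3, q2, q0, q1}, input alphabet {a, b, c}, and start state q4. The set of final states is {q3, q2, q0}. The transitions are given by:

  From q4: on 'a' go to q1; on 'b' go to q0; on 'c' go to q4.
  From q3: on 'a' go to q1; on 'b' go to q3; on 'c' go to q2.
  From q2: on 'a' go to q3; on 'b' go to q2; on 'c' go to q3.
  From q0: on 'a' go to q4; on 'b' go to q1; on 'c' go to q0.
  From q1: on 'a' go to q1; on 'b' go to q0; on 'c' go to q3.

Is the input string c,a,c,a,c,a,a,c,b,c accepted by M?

Trace: q4 -c-> q4 -a-> q1 -c-> q3 -a-> q1 -c-> q3 -a-> q1 -a-> q1 -c-> q3 -b-> q3 -c-> q2
End state q2 is accepting.

Yes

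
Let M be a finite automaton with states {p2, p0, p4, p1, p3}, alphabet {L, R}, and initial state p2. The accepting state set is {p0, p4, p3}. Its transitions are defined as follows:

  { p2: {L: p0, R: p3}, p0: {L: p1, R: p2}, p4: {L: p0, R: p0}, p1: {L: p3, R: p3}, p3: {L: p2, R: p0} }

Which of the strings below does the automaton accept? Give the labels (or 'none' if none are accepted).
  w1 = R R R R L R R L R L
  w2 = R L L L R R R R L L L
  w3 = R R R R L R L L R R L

w1: Trace: p2 -R-> p3 -R-> p0 -R-> p2 -R-> p3 -L-> p2 -R-> p3 -R-> p0 -L-> p1 -R-> p3 -L-> p2  → end p2, rejected
w2: Trace: p2 -R-> p3 -L-> p2 -L-> p0 -L-> p1 -R-> p3 -R-> p0 -R-> p2 -R-> p3 -L-> p2 -L-> p0 -L-> p1  → end p1, rejected
w3: Trace: p2 -R-> p3 -R-> p0 -R-> p2 -R-> p3 -L-> p2 -R-> p3 -L-> p2 -L-> p0 -R-> p2 -R-> p3 -L-> p2  → end p2, rejected

none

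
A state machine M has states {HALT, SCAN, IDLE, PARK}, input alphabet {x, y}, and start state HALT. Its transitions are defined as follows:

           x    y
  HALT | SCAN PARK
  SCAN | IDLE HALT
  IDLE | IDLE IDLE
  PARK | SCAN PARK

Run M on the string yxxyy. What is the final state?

IDLE

Trace: HALT -y-> PARK -x-> SCAN -x-> IDLE -y-> IDLE -y-> IDLE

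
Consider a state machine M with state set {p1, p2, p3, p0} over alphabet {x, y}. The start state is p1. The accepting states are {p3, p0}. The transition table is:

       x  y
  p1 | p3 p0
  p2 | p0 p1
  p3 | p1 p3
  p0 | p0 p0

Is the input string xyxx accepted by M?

p1 → p3 → p3 → p1 → p3
End state p3 is accepting.

Yes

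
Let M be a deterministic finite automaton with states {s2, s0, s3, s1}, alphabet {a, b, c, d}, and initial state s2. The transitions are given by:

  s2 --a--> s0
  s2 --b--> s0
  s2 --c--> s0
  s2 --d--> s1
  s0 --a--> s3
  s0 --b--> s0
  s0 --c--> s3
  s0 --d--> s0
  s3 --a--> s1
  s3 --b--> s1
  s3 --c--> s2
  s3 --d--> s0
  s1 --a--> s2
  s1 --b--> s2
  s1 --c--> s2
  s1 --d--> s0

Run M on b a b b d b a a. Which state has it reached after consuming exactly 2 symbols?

s2 → s0 → s3
After 2 symbols: s3.

s3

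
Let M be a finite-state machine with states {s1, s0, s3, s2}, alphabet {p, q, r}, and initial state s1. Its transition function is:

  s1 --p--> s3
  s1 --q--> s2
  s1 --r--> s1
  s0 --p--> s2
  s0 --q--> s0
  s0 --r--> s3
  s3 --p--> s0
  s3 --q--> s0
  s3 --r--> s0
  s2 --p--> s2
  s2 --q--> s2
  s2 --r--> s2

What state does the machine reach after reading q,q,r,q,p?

s2

Trace: s1 -q-> s2 -q-> s2 -r-> s2 -q-> s2 -p-> s2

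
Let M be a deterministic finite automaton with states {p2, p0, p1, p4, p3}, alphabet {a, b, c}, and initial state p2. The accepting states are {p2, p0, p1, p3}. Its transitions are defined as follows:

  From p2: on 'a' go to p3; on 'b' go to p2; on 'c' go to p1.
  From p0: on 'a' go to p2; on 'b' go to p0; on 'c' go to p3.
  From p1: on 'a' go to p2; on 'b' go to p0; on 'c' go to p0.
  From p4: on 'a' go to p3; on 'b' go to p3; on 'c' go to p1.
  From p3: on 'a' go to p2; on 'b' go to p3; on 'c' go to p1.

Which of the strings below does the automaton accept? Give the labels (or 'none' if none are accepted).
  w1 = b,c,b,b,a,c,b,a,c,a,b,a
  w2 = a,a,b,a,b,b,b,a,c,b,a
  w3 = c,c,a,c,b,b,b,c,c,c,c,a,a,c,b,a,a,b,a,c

w1, w2, w3

w1: Trace: p2 -b-> p2 -c-> p1 -b-> p0 -b-> p0 -a-> p2 -c-> p1 -b-> p0 -a-> p2 -c-> p1 -a-> p2 -b-> p2 -a-> p3  → end p3, accepted
w2: Trace: p2 -a-> p3 -a-> p2 -b-> p2 -a-> p3 -b-> p3 -b-> p3 -b-> p3 -a-> p2 -c-> p1 -b-> p0 -a-> p2  → end p2, accepted
w3: Trace: p2 -c-> p1 -c-> p0 -a-> p2 -c-> p1 -b-> p0 -b-> p0 -b-> p0 -c-> p3 -c-> p1 -c-> p0 -c-> p3 -a-> p2 -a-> p3 -c-> p1 -b-> p0 -a-> p2 -a-> p3 -b-> p3 -a-> p2 -c-> p1  → end p1, accepted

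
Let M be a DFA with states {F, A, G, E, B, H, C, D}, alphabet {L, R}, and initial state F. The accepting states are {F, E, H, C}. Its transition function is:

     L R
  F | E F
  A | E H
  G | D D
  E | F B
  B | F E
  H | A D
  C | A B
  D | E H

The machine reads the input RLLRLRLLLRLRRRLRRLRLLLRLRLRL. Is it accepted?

Yes

start at F
read 'R': F → F
read 'L': F → E
read 'L': E → F
read 'R': F → F
read 'L': F → E
read 'R': E → B
read 'L': B → F
read 'L': F → E
read 'L': E → F
read 'R': F → F
read 'L': F → E
read 'R': E → B
read 'R': B → E
read 'R': E → B
read 'L': B → F
read 'R': F → F
read 'R': F → F
read 'L': F → E
read 'R': E → B
read 'L': B → F
read 'L': F → E
read 'L': E → F
read 'R': F → F
read 'L': F → E
read 'R': E → B
read 'L': B → F
read 'R': F → F
read 'L': F → E
End state E is accepting.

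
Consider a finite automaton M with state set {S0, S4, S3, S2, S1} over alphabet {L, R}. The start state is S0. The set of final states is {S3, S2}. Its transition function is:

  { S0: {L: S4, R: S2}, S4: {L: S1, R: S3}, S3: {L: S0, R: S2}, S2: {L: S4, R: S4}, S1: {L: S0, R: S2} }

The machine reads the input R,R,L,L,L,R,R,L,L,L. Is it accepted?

No

S0 → S2 → S4 → S1 → S0 → S4 → S3 → S2 → S4 → S1 → S0
End state S0 is not accepting.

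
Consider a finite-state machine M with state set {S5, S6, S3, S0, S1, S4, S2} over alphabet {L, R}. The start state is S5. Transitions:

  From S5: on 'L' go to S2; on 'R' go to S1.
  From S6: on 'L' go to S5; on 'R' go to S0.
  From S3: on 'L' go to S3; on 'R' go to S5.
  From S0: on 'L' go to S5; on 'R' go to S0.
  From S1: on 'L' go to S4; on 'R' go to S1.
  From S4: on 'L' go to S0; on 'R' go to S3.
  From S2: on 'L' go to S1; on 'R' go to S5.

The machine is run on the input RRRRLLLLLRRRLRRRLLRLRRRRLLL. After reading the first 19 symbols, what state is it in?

S5 → S1 → S1 → S1 → S1 → S4 → S0 → S5 → S2 → S1 → S1 → S1 → S1 → S4 → S3 → S5 → S1 → S4 → S0 → S0
After 19 symbols: S0.

S0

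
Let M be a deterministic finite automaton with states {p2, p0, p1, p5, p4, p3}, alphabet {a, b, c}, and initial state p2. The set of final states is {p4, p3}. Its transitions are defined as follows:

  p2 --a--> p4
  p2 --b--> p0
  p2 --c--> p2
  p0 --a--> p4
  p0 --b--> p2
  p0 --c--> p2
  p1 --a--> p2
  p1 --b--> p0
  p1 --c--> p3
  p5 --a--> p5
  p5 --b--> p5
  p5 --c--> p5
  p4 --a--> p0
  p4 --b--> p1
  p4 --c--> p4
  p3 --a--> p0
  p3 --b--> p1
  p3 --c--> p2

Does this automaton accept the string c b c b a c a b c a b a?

No

Trace: p2 -c-> p2 -b-> p0 -c-> p2 -b-> p0 -a-> p4 -c-> p4 -a-> p0 -b-> p2 -c-> p2 -a-> p4 -b-> p1 -a-> p2
End state p2 is not accepting.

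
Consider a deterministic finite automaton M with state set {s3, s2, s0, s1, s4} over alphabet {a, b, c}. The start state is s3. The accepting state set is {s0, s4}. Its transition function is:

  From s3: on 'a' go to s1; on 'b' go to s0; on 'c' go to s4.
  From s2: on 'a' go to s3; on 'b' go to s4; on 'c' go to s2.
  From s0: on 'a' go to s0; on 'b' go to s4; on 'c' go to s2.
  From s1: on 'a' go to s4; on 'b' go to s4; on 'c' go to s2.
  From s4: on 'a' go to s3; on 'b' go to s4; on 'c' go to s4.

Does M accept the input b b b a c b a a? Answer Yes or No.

Trace: s3 -b-> s0 -b-> s4 -b-> s4 -a-> s3 -c-> s4 -b-> s4 -a-> s3 -a-> s1
End state s1 is not accepting.

No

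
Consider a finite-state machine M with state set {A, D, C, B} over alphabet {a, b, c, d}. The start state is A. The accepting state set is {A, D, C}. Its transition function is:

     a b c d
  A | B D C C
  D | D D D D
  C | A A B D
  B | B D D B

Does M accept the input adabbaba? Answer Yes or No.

start at A
read 'a': A → B
read 'd': B → B
read 'a': B → B
read 'b': B → D
read 'b': D → D
read 'a': D → D
read 'b': D → D
read 'a': D → D
End state D is accepting.

Yes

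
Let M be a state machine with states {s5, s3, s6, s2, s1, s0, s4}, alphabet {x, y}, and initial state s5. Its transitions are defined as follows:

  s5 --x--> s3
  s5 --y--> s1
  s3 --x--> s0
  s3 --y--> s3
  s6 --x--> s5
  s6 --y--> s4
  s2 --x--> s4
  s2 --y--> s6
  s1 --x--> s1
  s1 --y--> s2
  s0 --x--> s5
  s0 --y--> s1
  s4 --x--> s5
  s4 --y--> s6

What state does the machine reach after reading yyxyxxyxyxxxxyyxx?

s3

start at s5
read 'y': s5 → s1
read 'y': s1 → s2
read 'x': s2 → s4
read 'y': s4 → s6
read 'x': s6 → s5
read 'x': s5 → s3
read 'y': s3 → s3
read 'x': s3 → s0
read 'y': s0 → s1
read 'x': s1 → s1
read 'x': s1 → s1
read 'x': s1 → s1
read 'x': s1 → s1
read 'y': s1 → s2
read 'y': s2 → s6
read 'x': s6 → s5
read 'x': s5 → s3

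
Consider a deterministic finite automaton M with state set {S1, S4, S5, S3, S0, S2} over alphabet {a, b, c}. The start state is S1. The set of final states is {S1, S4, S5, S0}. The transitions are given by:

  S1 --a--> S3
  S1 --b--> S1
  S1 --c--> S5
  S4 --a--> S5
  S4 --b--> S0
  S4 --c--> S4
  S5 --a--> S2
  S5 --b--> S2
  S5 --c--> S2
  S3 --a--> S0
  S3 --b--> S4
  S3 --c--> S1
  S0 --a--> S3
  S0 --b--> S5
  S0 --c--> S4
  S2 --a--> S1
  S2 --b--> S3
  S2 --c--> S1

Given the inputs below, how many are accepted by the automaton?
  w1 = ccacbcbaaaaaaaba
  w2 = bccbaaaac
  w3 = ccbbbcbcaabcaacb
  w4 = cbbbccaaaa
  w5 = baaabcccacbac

w1: S1 → S5 → S2 → S1 → S5 → S2 → S1 → S1 → S3 → S0 → S3 → S0 → S3 → S0 → S3 → S4 → S5  → end S5, accepted
w2: S1 → S1 → S5 → S2 → S3 → S0 → S3 → S0 → S3 → S1  → end S1, accepted
w3: S1 → S5 → S2 → S3 → S4 → S0 → S4 → S0 → S4 → S5 → S2 → S3 → S1 → S3 → S0 → S4 → S0  → end S0, accepted
w4: S1 → S5 → S2 → S3 → S4 → S4 → S4 → S5 → S2 → S1 → S3  → end S3, rejected
w5: S1 → S1 → S3 → S0 → S3 → S4 → S4 → S4 → S4 → S5 → S2 → S3 → S0 → S4  → end S4, accepted

4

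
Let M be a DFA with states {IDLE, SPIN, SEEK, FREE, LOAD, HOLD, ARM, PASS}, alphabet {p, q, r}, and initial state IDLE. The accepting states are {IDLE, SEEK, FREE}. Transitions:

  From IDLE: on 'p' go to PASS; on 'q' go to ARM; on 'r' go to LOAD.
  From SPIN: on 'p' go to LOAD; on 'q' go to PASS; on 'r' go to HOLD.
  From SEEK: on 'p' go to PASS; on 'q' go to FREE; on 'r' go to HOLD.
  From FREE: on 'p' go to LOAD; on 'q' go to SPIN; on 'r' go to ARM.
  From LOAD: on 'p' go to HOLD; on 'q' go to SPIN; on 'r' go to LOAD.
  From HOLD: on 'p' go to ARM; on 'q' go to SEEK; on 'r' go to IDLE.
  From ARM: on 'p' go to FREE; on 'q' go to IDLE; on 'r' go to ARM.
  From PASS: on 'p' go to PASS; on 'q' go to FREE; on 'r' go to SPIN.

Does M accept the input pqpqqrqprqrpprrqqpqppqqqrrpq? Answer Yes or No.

Yes

IDLE → PASS → FREE → LOAD → SPIN → PASS → SPIN → PASS → PASS → SPIN → PASS → SPIN → LOAD → HOLD → IDLE → LOAD → SPIN → PASS → PASS → FREE → LOAD → HOLD → SEEK → FREE → SPIN → HOLD → IDLE → PASS → FREE
End state FREE is accepting.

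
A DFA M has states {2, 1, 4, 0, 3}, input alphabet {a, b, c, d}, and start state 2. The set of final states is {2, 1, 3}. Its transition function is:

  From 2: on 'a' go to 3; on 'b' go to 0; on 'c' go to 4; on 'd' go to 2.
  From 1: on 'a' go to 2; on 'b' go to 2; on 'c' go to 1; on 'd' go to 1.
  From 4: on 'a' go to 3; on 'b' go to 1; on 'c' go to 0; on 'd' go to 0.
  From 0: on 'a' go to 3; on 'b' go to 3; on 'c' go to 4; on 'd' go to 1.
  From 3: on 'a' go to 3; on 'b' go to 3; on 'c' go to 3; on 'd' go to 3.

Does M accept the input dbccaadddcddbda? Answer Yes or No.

Yes

2 → 2 → 0 → 4 → 0 → 3 → 3 → 3 → 3 → 3 → 3 → 3 → 3 → 3 → 3 → 3
End state 3 is accepting.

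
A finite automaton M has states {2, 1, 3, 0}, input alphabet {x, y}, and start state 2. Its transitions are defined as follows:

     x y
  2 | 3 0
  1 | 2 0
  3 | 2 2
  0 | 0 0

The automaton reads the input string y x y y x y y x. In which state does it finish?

0

start at 2
read 'y': 2 → 0
read 'x': 0 → 0
read 'y': 0 → 0
read 'y': 0 → 0
read 'x': 0 → 0
read 'y': 0 → 0
read 'y': 0 → 0
read 'x': 0 → 0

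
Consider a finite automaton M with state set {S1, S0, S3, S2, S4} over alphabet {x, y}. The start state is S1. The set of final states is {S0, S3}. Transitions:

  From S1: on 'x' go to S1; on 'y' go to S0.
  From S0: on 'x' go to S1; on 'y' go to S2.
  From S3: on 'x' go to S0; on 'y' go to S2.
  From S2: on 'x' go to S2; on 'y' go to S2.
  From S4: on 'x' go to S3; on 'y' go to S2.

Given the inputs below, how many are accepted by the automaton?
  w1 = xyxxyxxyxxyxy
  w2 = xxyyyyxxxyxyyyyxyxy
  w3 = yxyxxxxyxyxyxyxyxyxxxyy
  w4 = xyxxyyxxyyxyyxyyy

1

w1:
  start at S1
  read 'x': S1 → S1
  read 'y': S1 → S0
  read 'x': S0 → S1
  read 'x': S1 → S1
  read 'y': S1 → S0
  read 'x': S0 → S1
  read 'x': S1 → S1
  read 'y': S1 → S0
  read 'x': S0 → S1
  read 'x': S1 → S1
  read 'y': S1 → S0
  read 'x': S0 → S1
  read 'y': S1 → S0
  end S0, accepted
w2:
  start at S1
  read 'x': S1 → S1
  read 'x': S1 → S1
  read 'y': S1 → S0
  read 'y': S0 → S2
  read 'y': S2 → S2
  read 'y': S2 → S2
  read 'x': S2 → S2
  read 'x': S2 → S2
  read 'x': S2 → S2
  read 'y': S2 → S2
  read 'x': S2 → S2
  read 'y': S2 → S2
  read 'y': S2 → S2
  read 'y': S2 → S2
  read 'y': S2 → S2
  read 'x': S2 → S2
  read 'y': S2 → S2
  read 'x': S2 → S2
  read 'y': S2 → S2
  end S2, rejected
w3:
  start at S1
  read 'y': S1 → S0
  read 'x': S0 → S1
  read 'y': S1 → S0
  read 'x': S0 → S1
  read 'x': S1 → S1
  read 'x': S1 → S1
  read 'x': S1 → S1
  read 'y': S1 → S0
  read 'x': S0 → S1
  read 'y': S1 → S0
  read 'x': S0 → S1
  read 'y': S1 → S0
  read 'x': S0 → S1
  read 'y': S1 → S0
  read 'x': S0 → S1
  read 'y': S1 → S0
  read 'x': S0 → S1
  read 'y': S1 → S0
  read 'x': S0 → S1
  read 'x': S1 → S1
  read 'x': S1 → S1
  read 'y': S1 → S0
  read 'y': S0 → S2
  end S2, rejected
w4:
  start at S1
  read 'x': S1 → S1
  read 'y': S1 → S0
  read 'x': S0 → S1
  read 'x': S1 → S1
  read 'y': S1 → S0
  read 'y': S0 → S2
  read 'x': S2 → S2
  read 'x': S2 → S2
  read 'y': S2 → S2
  read 'y': S2 → S2
  read 'x': S2 → S2
  read 'y': S2 → S2
  read 'y': S2 → S2
  read 'x': S2 → S2
  read 'y': S2 → S2
  read 'y': S2 → S2
  read 'y': S2 → S2
  end S2, rejected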